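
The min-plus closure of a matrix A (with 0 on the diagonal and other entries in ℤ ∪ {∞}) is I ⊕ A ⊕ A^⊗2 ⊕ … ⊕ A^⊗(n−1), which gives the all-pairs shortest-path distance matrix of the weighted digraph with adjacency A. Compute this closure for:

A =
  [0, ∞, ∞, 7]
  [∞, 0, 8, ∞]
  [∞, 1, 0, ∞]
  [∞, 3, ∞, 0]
Closure =
  [0, 10, 18, 7]
  [∞, 0, 8, ∞]
  [∞, 1, 0, ∞]
  [∞, 3, 11, 0]

This is the Floyd-Warshall all-pairs shortest-path computation. For each intermediate vertex k = 0, 1, …, 3, update dist[i][j] ← min(dist[i][j], dist[i][k] + dist[k][j]). The final matrix gives, for each (i, j), the minimum total weight of any directed path from i to j (possibly empty when i = j).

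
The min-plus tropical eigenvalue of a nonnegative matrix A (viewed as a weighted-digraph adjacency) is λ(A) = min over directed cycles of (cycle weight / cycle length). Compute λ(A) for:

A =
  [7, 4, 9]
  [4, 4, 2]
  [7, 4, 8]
λ(A) = 3

Enumerate directed cycles and compute their means (weight / length). Sample:
  cycle 0 → 0: weight = 7, length = 1, mean = 7/1 ≈ 7.000
  cycle 1 → 1: weight = 4, length = 1, mean = 4/1 ≈ 4.000
  cycle 2 → 2: weight = 8, length = 1, mean = 8/1 ≈ 8.000
  cycle 0 → 1 → 0: weight = 8, length = 2, mean = 8/2 ≈ 4.000
  cycle 0 → 2 → 0: weight = 16, length = 2, mean = 16/2 ≈ 8.000
  cycle 1 → 0 → 1: weight = 8, length = 2, mean = 8/2 ≈ 4.000
Minimum mean = 3.000, attained e.g. along the cycle 1 → 2 → 1 with weight 6 and length 2. So λ(A) = 6/2 = 3.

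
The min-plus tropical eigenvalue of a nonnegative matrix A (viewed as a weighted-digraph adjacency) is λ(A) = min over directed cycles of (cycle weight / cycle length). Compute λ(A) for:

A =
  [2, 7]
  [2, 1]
λ(A) = 1

Enumerate directed cycles and compute their means (weight / length). Sample:
  cycle 0 → 0: weight = 2, length = 1, mean = 2/1 ≈ 2.000
  cycle 1 → 1: weight = 1, length = 1, mean = 1/1 ≈ 1.000
  cycle 0 → 1 → 0: weight = 9, length = 2, mean = 9/2 ≈ 4.500
  cycle 1 → 0 → 1: weight = 9, length = 2, mean = 9/2 ≈ 4.500
Minimum mean = 1.000, attained e.g. along the cycle 1 → 1 with weight 1 and length 1. So λ(A) = 1/1 = 1.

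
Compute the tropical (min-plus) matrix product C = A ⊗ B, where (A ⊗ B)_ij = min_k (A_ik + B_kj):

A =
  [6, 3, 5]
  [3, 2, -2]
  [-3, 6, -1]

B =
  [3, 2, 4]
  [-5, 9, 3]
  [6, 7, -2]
A ⊗ B =
  [-2, 8, 3]
  [-3, 5, -4]
  [0, -1, -3]

Apply the min-plus product entry-by-entry:
  C[0][0] = min over k of (A[0][0] + B[0][0] = 6 + 3 = 9, A[0][1] + B[1][0] = 3 + -5 = -2, A[0][2] + B[2][0] = 5 + 6 = 11) = -2 (attained at k = 1)
  C[0][1] = min over k of (A[0][0] + B[0][1] = 6 + 2 = 8, A[0][1] + B[1][1] = 3 + 9 = 12, A[0][2] + B[2][1] = 5 + 7 = 12) = 8 (attained at k = 0)
  C[0][2] = min over k of (A[0][0] + B[0][2] = 6 + 4 = 10, A[0][1] + B[1][2] = 3 + 3 = 6, A[0][2] + B[2][2] = 5 + -2 = 3) = 3 (attained at k = 2)
  C[1][0] = min over k of (A[1][0] + B[0][0] = 3 + 3 = 6, A[1][1] + B[1][0] = 2 + -5 = -3, A[1][2] + B[2][0] = -2 + 6 = 4) = -3 (attained at k = 1)
  C[1][1] = min over k of (A[1][0] + B[0][1] = 3 + 2 = 5, A[1][1] + B[1][1] = 2 + 9 = 11, A[1][2] + B[2][1] = -2 + 7 = 5) = 5 (attained at k = 0)
  C[1][2] = min over k of (A[1][0] + B[0][2] = 3 + 4 = 7, A[1][1] + B[1][2] = 2 + 3 = 5, A[1][2] + B[2][2] = -2 + -2 = -4) = -4 (attained at k = 2)
  C[2][0] = min over k of (A[2][0] + B[0][0] = -3 + 3 = 0, A[2][1] + B[1][0] = 6 + -5 = 1, A[2][2] + B[2][0] = -1 + 6 = 5) = 0 (attained at k = 0)
  C[2][1] = min over k of (A[2][0] + B[0][1] = -3 + 2 = -1, A[2][1] + B[1][1] = 6 + 9 = 15, A[2][2] + B[2][1] = -1 + 7 = 6) = -1 (attained at k = 0)
  C[2][2] = min over k of (A[2][0] + B[0][2] = -3 + 4 = 1, A[2][1] + B[1][2] = 6 + 3 = 9, A[2][2] + B[2][2] = -1 + -2 = -3) = -3 (attained at k = 2)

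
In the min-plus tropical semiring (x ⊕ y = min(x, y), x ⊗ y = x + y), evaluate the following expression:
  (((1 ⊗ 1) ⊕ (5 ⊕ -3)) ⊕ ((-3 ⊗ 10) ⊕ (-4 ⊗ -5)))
(((1 ⊗ 1) ⊕ (5 ⊕ -3)) ⊕ ((-3 ⊗ 10) ⊕ (-4 ⊗ -5))) = -9

Expand innermost to outermost. Recall ⊕ takes the minimum of its arguments and ⊗ takes their sum. Working out the expression (((1 ⊗ 1) ⊕ (5 ⊕ -3)) ⊕ ((-3 ⊗ 10) ⊕ (-4 ⊗ -5))) gives -9.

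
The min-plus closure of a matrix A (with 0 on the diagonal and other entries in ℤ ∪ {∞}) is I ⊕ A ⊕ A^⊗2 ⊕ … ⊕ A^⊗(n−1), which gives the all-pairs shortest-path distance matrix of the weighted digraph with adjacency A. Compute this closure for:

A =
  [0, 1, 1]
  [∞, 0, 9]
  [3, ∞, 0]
Closure =
  [0, 1, 1]
  [12, 0, 9]
  [3, 4, 0]

This is the Floyd-Warshall all-pairs shortest-path computation. For each intermediate vertex k = 0, 1, …, 2, update dist[i][j] ← min(dist[i][j], dist[i][k] + dist[k][j]). The final matrix gives, for each (i, j), the minimum total weight of any directed path from i to j (possibly empty when i = j).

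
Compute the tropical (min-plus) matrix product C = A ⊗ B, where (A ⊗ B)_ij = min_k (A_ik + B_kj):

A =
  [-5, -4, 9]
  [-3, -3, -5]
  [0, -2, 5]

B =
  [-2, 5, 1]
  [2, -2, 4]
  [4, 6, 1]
A ⊗ B =
  [-7, -6, -4]
  [-5, -5, -4]
  [-2, -4, 1]

Apply the min-plus product entry-by-entry:
  C[0][0] = min over k of (A[0][0] + B[0][0] = -5 + -2 = -7, A[0][1] + B[1][0] = -4 + 2 = -2, A[0][2] + B[2][0] = 9 + 4 = 13) = -7 (attained at k = 0)
  C[0][1] = min over k of (A[0][0] + B[0][1] = -5 + 5 = 0, A[0][1] + B[1][1] = -4 + -2 = -6, A[0][2] + B[2][1] = 9 + 6 = 15) = -6 (attained at k = 1)
  C[0][2] = min over k of (A[0][0] + B[0][2] = -5 + 1 = -4, A[0][1] + B[1][2] = -4 + 4 = 0, A[0][2] + B[2][2] = 9 + 1 = 10) = -4 (attained at k = 0)
  C[1][0] = min over k of (A[1][0] + B[0][0] = -3 + -2 = -5, A[1][1] + B[1][0] = -3 + 2 = -1, A[1][2] + B[2][0] = -5 + 4 = -1) = -5 (attained at k = 0)
  C[1][1] = min over k of (A[1][0] + B[0][1] = -3 + 5 = 2, A[1][1] + B[1][1] = -3 + -2 = -5, A[1][2] + B[2][1] = -5 + 6 = 1) = -5 (attained at k = 1)
  C[1][2] = min over k of (A[1][0] + B[0][2] = -3 + 1 = -2, A[1][1] + B[1][2] = -3 + 4 = 1, A[1][2] + B[2][2] = -5 + 1 = -4) = -4 (attained at k = 2)
  C[2][0] = min over k of (A[2][0] + B[0][0] = 0 + -2 = -2, A[2][1] + B[1][0] = -2 + 2 = 0, A[2][2] + B[2][0] = 5 + 4 = 9) = -2 (attained at k = 0)
  C[2][1] = min over k of (A[2][0] + B[0][1] = 0 + 5 = 5, A[2][1] + B[1][1] = -2 + -2 = -4, A[2][2] + B[2][1] = 5 + 6 = 11) = -4 (attained at k = 1)
  C[2][2] = min over k of (A[2][0] + B[0][2] = 0 + 1 = 1, A[2][1] + B[1][2] = -2 + 4 = 2, A[2][2] + B[2][2] = 5 + 1 = 6) = 1 (attained at k = 0)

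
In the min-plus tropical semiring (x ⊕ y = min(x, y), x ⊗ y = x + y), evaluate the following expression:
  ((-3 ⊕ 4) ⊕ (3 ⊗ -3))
((-3 ⊕ 4) ⊕ (3 ⊗ -3)) = -3

Expand innermost to outermost. Recall ⊕ takes the minimum of its arguments and ⊗ takes their sum. Working out the expression ((-3 ⊕ 4) ⊕ (3 ⊗ -3)) gives -3.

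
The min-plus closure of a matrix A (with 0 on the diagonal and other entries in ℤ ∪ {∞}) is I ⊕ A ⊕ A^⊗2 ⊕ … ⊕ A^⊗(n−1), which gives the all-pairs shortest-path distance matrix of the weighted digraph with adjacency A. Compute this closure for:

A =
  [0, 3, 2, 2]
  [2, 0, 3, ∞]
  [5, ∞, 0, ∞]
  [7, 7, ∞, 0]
Closure =
  [0, 3, 2, 2]
  [2, 0, 3, 4]
  [5, 8, 0, 7]
  [7, 7, 9, 0]

This is the Floyd-Warshall all-pairs shortest-path computation. For each intermediate vertex k = 0, 1, …, 3, update dist[i][j] ← min(dist[i][j], dist[i][k] + dist[k][j]). The final matrix gives, for each (i, j), the minimum total weight of any directed path from i to j (possibly empty when i = j).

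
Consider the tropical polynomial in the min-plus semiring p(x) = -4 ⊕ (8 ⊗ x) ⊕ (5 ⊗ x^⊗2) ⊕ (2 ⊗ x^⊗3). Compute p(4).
p(4) = -4

A tropical monomial a ⊗ x^⊗i evaluates to a + i · x. Evaluating each term at x = 4:
  Term 0 contributes -4 + 0 · 4 = -4
  Term 1 contributes 8 + 1 · 4 = 12
  Term 2 contributes 5 + 2 · 4 = 13
  Term 3 contributes 2 + 3 · 4 = 14
p(4) = ⊕ of these = min[-4, 12, 13, 14] = -4.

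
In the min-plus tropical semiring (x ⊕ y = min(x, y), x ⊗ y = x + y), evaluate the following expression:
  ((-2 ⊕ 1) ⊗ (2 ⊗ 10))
((-2 ⊕ 1) ⊗ (2 ⊗ 10)) = 10

Expand innermost to outermost. Recall ⊕ takes the minimum of its arguments and ⊗ takes their sum. Working out the expression ((-2 ⊕ 1) ⊗ (2 ⊗ 10)) gives 10.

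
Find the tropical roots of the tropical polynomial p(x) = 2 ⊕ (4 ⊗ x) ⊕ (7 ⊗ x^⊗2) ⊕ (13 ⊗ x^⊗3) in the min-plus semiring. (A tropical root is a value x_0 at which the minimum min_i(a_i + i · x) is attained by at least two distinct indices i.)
Roots: {-6, -3, -2}

Each tropical root is a break point of the lower envelope of the lines y = a_i + i · x (there are 4 lines, with slopes 0, 1, ..., 3). Only the lines that attain the minimum somewhere contribute to roots; other lines are dominated. Here the surviving (envelope) indices are i = 3, i = 2, i = 1, i = 0.
Intersections between consecutive envelope lines give the roots: for adjacent envelope indices i < j the intersection is x = (a_i − a_j) / (j − i). Reading off the sorted break points: {-6, -3, -2}.
Verification: at each break x_0, at least two indices attain the minimum of min_i(a_i + i · x_0).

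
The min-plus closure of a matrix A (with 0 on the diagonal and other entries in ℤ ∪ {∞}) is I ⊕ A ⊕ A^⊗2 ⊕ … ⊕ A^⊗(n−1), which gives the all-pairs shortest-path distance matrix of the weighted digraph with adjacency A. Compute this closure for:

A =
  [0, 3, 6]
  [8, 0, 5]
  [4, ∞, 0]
Closure =
  [0, 3, 6]
  [8, 0, 5]
  [4, 7, 0]

This is the Floyd-Warshall all-pairs shortest-path computation. For each intermediate vertex k = 0, 1, …, 2, update dist[i][j] ← min(dist[i][j], dist[i][k] + dist[k][j]). The final matrix gives, for each (i, j), the minimum total weight of any directed path from i to j (possibly empty when i = j).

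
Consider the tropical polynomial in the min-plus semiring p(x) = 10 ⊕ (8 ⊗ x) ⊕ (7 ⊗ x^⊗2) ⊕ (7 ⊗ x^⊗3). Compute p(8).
p(8) = 10

A tropical monomial a ⊗ x^⊗i evaluates to a + i · x. Evaluating each term at x = 8:
  Term 0 contributes 10 + 0 · 8 = 10
  Term 1 contributes 8 + 1 · 8 = 16
  Term 2 contributes 7 + 2 · 8 = 23
  Term 3 contributes 7 + 3 · 8 = 31
p(8) = ⊕ of these = min[10, 16, 23, 31] = 10.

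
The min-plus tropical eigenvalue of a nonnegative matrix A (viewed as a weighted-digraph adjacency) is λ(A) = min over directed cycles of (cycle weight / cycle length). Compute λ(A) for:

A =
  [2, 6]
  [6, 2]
λ(A) = 2

Enumerate directed cycles and compute their means (weight / length). Sample:
  cycle 0 → 0: weight = 2, length = 1, mean = 2/1 ≈ 2.000
  cycle 1 → 1: weight = 2, length = 1, mean = 2/1 ≈ 2.000
  cycle 0 → 1 → 0: weight = 12, length = 2, mean = 12/2 ≈ 6.000
  cycle 1 → 0 → 1: weight = 12, length = 2, mean = 12/2 ≈ 6.000
Minimum mean = 2.000, attained e.g. along the cycle 0 → 0 with weight 2 and length 1. So λ(A) = 2/1 = 2.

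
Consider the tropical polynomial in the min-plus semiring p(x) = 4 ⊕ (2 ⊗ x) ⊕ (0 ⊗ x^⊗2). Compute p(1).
p(1) = 2

A tropical monomial a ⊗ x^⊗i evaluates to a + i · x. Evaluating each term at x = 1:
  Term 0 contributes 4 + 0 · 1 = 4
  Term 1 contributes 2 + 1 · 1 = 3
  Term 2 contributes 0 + 2 · 1 = 2
p(1) = ⊕ of these = min[4, 3, 2] = 2.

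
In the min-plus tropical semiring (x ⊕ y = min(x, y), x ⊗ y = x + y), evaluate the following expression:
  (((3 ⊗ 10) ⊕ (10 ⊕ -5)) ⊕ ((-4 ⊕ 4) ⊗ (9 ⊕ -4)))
(((3 ⊗ 10) ⊕ (10 ⊕ -5)) ⊕ ((-4 ⊕ 4) ⊗ (9 ⊕ -4))) = -8

Expand innermost to outermost. Recall ⊕ takes the minimum of its arguments and ⊗ takes their sum. Working out the expression (((3 ⊗ 10) ⊕ (10 ⊕ -5)) ⊕ ((-4 ⊕ 4) ⊗ (9 ⊕ -4))) gives -8.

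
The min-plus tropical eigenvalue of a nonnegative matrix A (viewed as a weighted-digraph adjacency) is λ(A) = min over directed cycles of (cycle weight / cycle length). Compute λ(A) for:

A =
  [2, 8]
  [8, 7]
λ(A) = 2

Enumerate directed cycles and compute their means (weight / length). Sample:
  cycle 0 → 0: weight = 2, length = 1, mean = 2/1 ≈ 2.000
  cycle 1 → 1: weight = 7, length = 1, mean = 7/1 ≈ 7.000
  cycle 0 → 1 → 0: weight = 16, length = 2, mean = 16/2 ≈ 8.000
  cycle 1 → 0 → 1: weight = 16, length = 2, mean = 16/2 ≈ 8.000
Minimum mean = 2.000, attained e.g. along the cycle 0 → 0 with weight 2 and length 1. So λ(A) = 2/1 = 2.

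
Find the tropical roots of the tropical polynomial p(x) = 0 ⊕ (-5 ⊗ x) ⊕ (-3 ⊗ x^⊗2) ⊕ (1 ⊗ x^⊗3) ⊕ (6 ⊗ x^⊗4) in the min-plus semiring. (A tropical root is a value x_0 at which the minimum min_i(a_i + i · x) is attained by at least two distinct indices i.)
Roots: {-5, -4, -2, 5}

Each tropical root is a break point of the lower envelope of the lines y = a_i + i · x (there are 5 lines, with slopes 0, 1, ..., 4). Only the lines that attain the minimum somewhere contribute to roots; other lines are dominated. Here the surviving (envelope) indices are i = 4, i = 3, i = 2, i = 1, i = 0.
Intersections between consecutive envelope lines give the roots: for adjacent envelope indices i < j the intersection is x = (a_i − a_j) / (j − i). Reading off the sorted break points: {-5, -4, -2, 5}.
Verification: at each break x_0, at least two indices attain the minimum of min_i(a_i + i · x_0).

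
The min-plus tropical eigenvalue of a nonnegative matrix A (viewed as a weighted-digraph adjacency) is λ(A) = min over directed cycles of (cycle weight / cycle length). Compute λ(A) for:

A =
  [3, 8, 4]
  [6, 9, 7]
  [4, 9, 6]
λ(A) = 3

Enumerate directed cycles and compute their means (weight / length). Sample:
  cycle 0 → 0: weight = 3, length = 1, mean = 3/1 ≈ 3.000
  cycle 1 → 1: weight = 9, length = 1, mean = 9/1 ≈ 9.000
  cycle 2 → 2: weight = 6, length = 1, mean = 6/1 ≈ 6.000
  cycle 0 → 1 → 0: weight = 14, length = 2, mean = 14/2 ≈ 7.000
  cycle 0 → 2 → 0: weight = 8, length = 2, mean = 8/2 ≈ 4.000
  cycle 1 → 0 → 1: weight = 14, length = 2, mean = 14/2 ≈ 7.000
Minimum mean = 3.000, attained e.g. along the cycle 0 → 0 with weight 3 and length 1. So λ(A) = 3/1 = 3.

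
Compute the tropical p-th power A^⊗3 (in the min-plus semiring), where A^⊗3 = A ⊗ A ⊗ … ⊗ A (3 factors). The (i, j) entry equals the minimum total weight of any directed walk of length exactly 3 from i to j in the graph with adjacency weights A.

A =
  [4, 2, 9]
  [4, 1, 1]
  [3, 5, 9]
A^⊗3 =
  [6, 4, 4]
  [5, 3, 3]
  [9, 6, 6]

Each entry (A^⊗3)_ij equals the minimum over all length-3 walks i = v_0 → v_1 → … → v_3 = j of Σ_t A[v_t][v_{t+1}]. For example, for (i, j) = (0, 2) we minimise over 9 possible intermediate vertex sequences; the minimum is 4, attained along the walk 0 → 1 → 1 → 2.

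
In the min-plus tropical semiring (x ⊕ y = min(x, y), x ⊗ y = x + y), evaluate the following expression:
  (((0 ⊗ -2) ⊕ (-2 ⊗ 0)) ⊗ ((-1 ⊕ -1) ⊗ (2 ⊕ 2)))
(((0 ⊗ -2) ⊕ (-2 ⊗ 0)) ⊗ ((-1 ⊕ -1) ⊗ (2 ⊕ 2))) = -1

Expand innermost to outermost. Recall ⊕ takes the minimum of its arguments and ⊗ takes their sum. Working out the expression (((0 ⊗ -2) ⊕ (-2 ⊗ 0)) ⊗ ((-1 ⊕ -1) ⊗ (2 ⊕ 2))) gives -1.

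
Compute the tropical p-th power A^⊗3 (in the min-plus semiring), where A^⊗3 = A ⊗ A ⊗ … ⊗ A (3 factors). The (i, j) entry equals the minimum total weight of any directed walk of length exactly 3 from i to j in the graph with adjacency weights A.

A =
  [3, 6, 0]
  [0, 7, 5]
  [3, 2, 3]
A^⊗3 =
  [2, 5, 3]
  [3, 2, 3]
  [5, 5, 2]

Each entry (A^⊗3)_ij equals the minimum over all length-3 walks i = v_0 → v_1 → … → v_3 = j of Σ_t A[v_t][v_{t+1}]. For example, for (i, j) = (0, 2) we minimise over 9 possible intermediate vertex sequences; the minimum is 3, attained along the walk 0 → 2 → 0 → 2.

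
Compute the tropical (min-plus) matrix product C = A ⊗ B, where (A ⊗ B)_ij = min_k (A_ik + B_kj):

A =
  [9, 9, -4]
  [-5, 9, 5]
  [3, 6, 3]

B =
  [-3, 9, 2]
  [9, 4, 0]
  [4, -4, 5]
A ⊗ B =
  [0, -8, 1]
  [-8, 1, -3]
  [0, -1, 5]

Apply the min-plus product entry-by-entry:
  C[0][0] = min over k of (A[0][0] + B[0][0] = 9 + -3 = 6, A[0][1] + B[1][0] = 9 + 9 = 18, A[0][2] + B[2][0] = -4 + 4 = 0) = 0 (attained at k = 2)
  C[0][1] = min over k of (A[0][0] + B[0][1] = 9 + 9 = 18, A[0][1] + B[1][1] = 9 + 4 = 13, A[0][2] + B[2][1] = -4 + -4 = -8) = -8 (attained at k = 2)
  C[0][2] = min over k of (A[0][0] + B[0][2] = 9 + 2 = 11, A[0][1] + B[1][2] = 9 + 0 = 9, A[0][2] + B[2][2] = -4 + 5 = 1) = 1 (attained at k = 2)
  C[1][0] = min over k of (A[1][0] + B[0][0] = -5 + -3 = -8, A[1][1] + B[1][0] = 9 + 9 = 18, A[1][2] + B[2][0] = 5 + 4 = 9) = -8 (attained at k = 0)
  C[1][1] = min over k of (A[1][0] + B[0][1] = -5 + 9 = 4, A[1][1] + B[1][1] = 9 + 4 = 13, A[1][2] + B[2][1] = 5 + -4 = 1) = 1 (attained at k = 2)
  C[1][2] = min over k of (A[1][0] + B[0][2] = -5 + 2 = -3, A[1][1] + B[1][2] = 9 + 0 = 9, A[1][2] + B[2][2] = 5 + 5 = 10) = -3 (attained at k = 0)
  C[2][0] = min over k of (A[2][0] + B[0][0] = 3 + -3 = 0, A[2][1] + B[1][0] = 6 + 9 = 15, A[2][2] + B[2][0] = 3 + 4 = 7) = 0 (attained at k = 0)
  C[2][1] = min over k of (A[2][0] + B[0][1] = 3 + 9 = 12, A[2][1] + B[1][1] = 6 + 4 = 10, A[2][2] + B[2][1] = 3 + -4 = -1) = -1 (attained at k = 2)
  C[2][2] = min over k of (A[2][0] + B[0][2] = 3 + 2 = 5, A[2][1] + B[1][2] = 6 + 0 = 6, A[2][2] + B[2][2] = 3 + 5 = 8) = 5 (attained at k = 0)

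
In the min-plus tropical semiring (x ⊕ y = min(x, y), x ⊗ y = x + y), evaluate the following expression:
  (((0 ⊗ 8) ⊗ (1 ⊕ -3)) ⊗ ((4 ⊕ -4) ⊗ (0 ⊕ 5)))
(((0 ⊗ 8) ⊗ (1 ⊕ -3)) ⊗ ((4 ⊕ -4) ⊗ (0 ⊕ 5))) = 1

Expand innermost to outermost. Recall ⊕ takes the minimum of its arguments and ⊗ takes their sum. Working out the expression (((0 ⊗ 8) ⊗ (1 ⊕ -3)) ⊗ ((4 ⊕ -4) ⊗ (0 ⊕ 5))) gives 1.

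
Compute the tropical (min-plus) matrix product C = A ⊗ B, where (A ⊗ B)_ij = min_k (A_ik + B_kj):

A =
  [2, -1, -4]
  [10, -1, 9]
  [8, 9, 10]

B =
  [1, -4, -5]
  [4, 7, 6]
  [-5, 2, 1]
A ⊗ B =
  [-9, -2, -3]
  [3, 6, 5]
  [5, 4, 3]

Apply the min-plus product entry-by-entry:
  C[0][0] = min over k of (A[0][0] + B[0][0] = 2 + 1 = 3, A[0][1] + B[1][0] = -1 + 4 = 3, A[0][2] + B[2][0] = -4 + -5 = -9) = -9 (attained at k = 2)
  C[0][1] = min over k of (A[0][0] + B[0][1] = 2 + -4 = -2, A[0][1] + B[1][1] = -1 + 7 = 6, A[0][2] + B[2][1] = -4 + 2 = -2) = -2 (attained at k = 0)
  C[0][2] = min over k of (A[0][0] + B[0][2] = 2 + -5 = -3, A[0][1] + B[1][2] = -1 + 6 = 5, A[0][2] + B[2][2] = -4 + 1 = -3) = -3 (attained at k = 0)
  C[1][0] = min over k of (A[1][0] + B[0][0] = 10 + 1 = 11, A[1][1] + B[1][0] = -1 + 4 = 3, A[1][2] + B[2][0] = 9 + -5 = 4) = 3 (attained at k = 1)
  C[1][1] = min over k of (A[1][0] + B[0][1] = 10 + -4 = 6, A[1][1] + B[1][1] = -1 + 7 = 6, A[1][2] + B[2][1] = 9 + 2 = 11) = 6 (attained at k = 0)
  C[1][2] = min over k of (A[1][0] + B[0][2] = 10 + -5 = 5, A[1][1] + B[1][2] = -1 + 6 = 5, A[1][2] + B[2][2] = 9 + 1 = 10) = 5 (attained at k = 0)
  C[2][0] = min over k of (A[2][0] + B[0][0] = 8 + 1 = 9, A[2][1] + B[1][0] = 9 + 4 = 13, A[2][2] + B[2][0] = 10 + -5 = 5) = 5 (attained at k = 2)
  C[2][1] = min over k of (A[2][0] + B[0][1] = 8 + -4 = 4, A[2][1] + B[1][1] = 9 + 7 = 16, A[2][2] + B[2][1] = 10 + 2 = 12) = 4 (attained at k = 0)
  C[2][2] = min over k of (A[2][0] + B[0][2] = 8 + -5 = 3, A[2][1] + B[1][2] = 9 + 6 = 15, A[2][2] + B[2][2] = 10 + 1 = 11) = 3 (attained at k = 0)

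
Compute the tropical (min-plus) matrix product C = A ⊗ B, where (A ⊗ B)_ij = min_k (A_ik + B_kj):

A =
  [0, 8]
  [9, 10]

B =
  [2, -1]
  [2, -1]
A ⊗ B =
  [2, -1]
  [11, 8]

Apply the min-plus product entry-by-entry:
  C[0][0] = min over k of (A[0][0] + B[0][0] = 0 + 2 = 2, A[0][1] + B[1][0] = 8 + 2 = 10) = 2 (attained at k = 0)
  C[0][1] = min over k of (A[0][0] + B[0][1] = 0 + -1 = -1, A[0][1] + B[1][1] = 8 + -1 = 7) = -1 (attained at k = 0)
  C[1][0] = min over k of (A[1][0] + B[0][0] = 9 + 2 = 11, A[1][1] + B[1][0] = 10 + 2 = 12) = 11 (attained at k = 0)
  C[1][1] = min over k of (A[1][0] + B[0][1] = 9 + -1 = 8, A[1][1] + B[1][1] = 10 + -1 = 9) = 8 (attained at k = 0)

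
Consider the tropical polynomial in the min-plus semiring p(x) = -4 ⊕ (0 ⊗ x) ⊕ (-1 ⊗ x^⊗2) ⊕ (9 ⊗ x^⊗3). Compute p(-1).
p(-1) = -4

A tropical monomial a ⊗ x^⊗i evaluates to a + i · x. Evaluating each term at x = -1:
  Term 0 contributes -4 + 0 · -1 = -4
  Term 1 contributes 0 + 1 · -1 = -1
  Term 2 contributes -1 + 2 · -1 = -3
  Term 3 contributes 9 + 3 · -1 = 6
p(-1) = ⊕ of these = min[-4, -1, -3, 6] = -4.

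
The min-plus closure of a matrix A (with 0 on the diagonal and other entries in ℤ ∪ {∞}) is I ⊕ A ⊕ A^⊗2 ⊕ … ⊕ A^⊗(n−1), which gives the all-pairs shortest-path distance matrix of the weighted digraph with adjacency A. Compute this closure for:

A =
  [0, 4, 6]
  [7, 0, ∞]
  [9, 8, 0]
Closure =
  [0, 4, 6]
  [7, 0, 13]
  [9, 8, 0]

This is the Floyd-Warshall all-pairs shortest-path computation. For each intermediate vertex k = 0, 1, …, 2, update dist[i][j] ← min(dist[i][j], dist[i][k] + dist[k][j]). The final matrix gives, for each (i, j), the minimum total weight of any directed path from i to j (possibly empty when i = j).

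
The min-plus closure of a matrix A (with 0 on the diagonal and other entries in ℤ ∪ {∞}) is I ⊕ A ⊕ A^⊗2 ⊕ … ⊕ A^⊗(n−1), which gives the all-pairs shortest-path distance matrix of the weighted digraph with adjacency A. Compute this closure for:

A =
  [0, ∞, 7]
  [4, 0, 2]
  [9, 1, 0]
Closure =
  [0, 8, 7]
  [4, 0, 2]
  [5, 1, 0]

This is the Floyd-Warshall all-pairs shortest-path computation. For each intermediate vertex k = 0, 1, …, 2, update dist[i][j] ← min(dist[i][j], dist[i][k] + dist[k][j]). The final matrix gives, for each (i, j), the minimum total weight of any directed path from i to j (possibly empty when i = j).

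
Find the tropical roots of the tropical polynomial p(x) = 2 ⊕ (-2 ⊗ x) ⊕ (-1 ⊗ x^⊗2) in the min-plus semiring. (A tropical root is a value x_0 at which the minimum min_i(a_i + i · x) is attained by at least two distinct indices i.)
Roots: {-1, 4}

Each tropical root is a break point of the lower envelope of the lines y = a_i + i · x (there are 3 lines, with slopes 0, 1, ..., 2). Only the lines that attain the minimum somewhere contribute to roots; other lines are dominated. Here the surviving (envelope) indices are i = 2, i = 1, i = 0.
Intersections between consecutive envelope lines give the roots: for adjacent envelope indices i < j the intersection is x = (a_i − a_j) / (j − i). Reading off the sorted break points: {-1, 4}.
Verification: at each break x_0, at least two indices attain the minimum of min_i(a_i + i · x_0).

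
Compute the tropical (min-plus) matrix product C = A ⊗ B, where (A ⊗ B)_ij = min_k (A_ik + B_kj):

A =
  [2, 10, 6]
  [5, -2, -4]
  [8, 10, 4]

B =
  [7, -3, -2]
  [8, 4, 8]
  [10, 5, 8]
A ⊗ B =
  [9, -1, 0]
  [6, 1, 3]
  [14, 5, 6]

Apply the min-plus product entry-by-entry:
  C[0][0] = min over k of (A[0][0] + B[0][0] = 2 + 7 = 9, A[0][1] + B[1][0] = 10 + 8 = 18, A[0][2] + B[2][0] = 6 + 10 = 16) = 9 (attained at k = 0)
  C[0][1] = min over k of (A[0][0] + B[0][1] = 2 + -3 = -1, A[0][1] + B[1][1] = 10 + 4 = 14, A[0][2] + B[2][1] = 6 + 5 = 11) = -1 (attained at k = 0)
  C[0][2] = min over k of (A[0][0] + B[0][2] = 2 + -2 = 0, A[0][1] + B[1][2] = 10 + 8 = 18, A[0][2] + B[2][2] = 6 + 8 = 14) = 0 (attained at k = 0)
  C[1][0] = min over k of (A[1][0] + B[0][0] = 5 + 7 = 12, A[1][1] + B[1][0] = -2 + 8 = 6, A[1][2] + B[2][0] = -4 + 10 = 6) = 6 (attained at k = 1)
  C[1][1] = min over k of (A[1][0] + B[0][1] = 5 + -3 = 2, A[1][1] + B[1][1] = -2 + 4 = 2, A[1][2] + B[2][1] = -4 + 5 = 1) = 1 (attained at k = 2)
  C[1][2] = min over k of (A[1][0] + B[0][2] = 5 + -2 = 3, A[1][1] + B[1][2] = -2 + 8 = 6, A[1][2] + B[2][2] = -4 + 8 = 4) = 3 (attained at k = 0)
  C[2][0] = min over k of (A[2][0] + B[0][0] = 8 + 7 = 15, A[2][1] + B[1][0] = 10 + 8 = 18, A[2][2] + B[2][0] = 4 + 10 = 14) = 14 (attained at k = 2)
  C[2][1] = min over k of (A[2][0] + B[0][1] = 8 + -3 = 5, A[2][1] + B[1][1] = 10 + 4 = 14, A[2][2] + B[2][1] = 4 + 5 = 9) = 5 (attained at k = 0)
  C[2][2] = min over k of (A[2][0] + B[0][2] = 8 + -2 = 6, A[2][1] + B[1][2] = 10 + 8 = 18, A[2][2] + B[2][2] = 4 + 8 = 12) = 6 (attained at k = 0)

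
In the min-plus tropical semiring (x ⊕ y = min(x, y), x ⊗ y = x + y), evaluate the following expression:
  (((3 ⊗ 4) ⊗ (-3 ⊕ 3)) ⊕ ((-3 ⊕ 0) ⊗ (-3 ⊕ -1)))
(((3 ⊗ 4) ⊗ (-3 ⊕ 3)) ⊕ ((-3 ⊕ 0) ⊗ (-3 ⊕ -1))) = -6

Expand innermost to outermost. Recall ⊕ takes the minimum of its arguments and ⊗ takes their sum. Working out the expression (((3 ⊗ 4) ⊗ (-3 ⊕ 3)) ⊕ ((-3 ⊕ 0) ⊗ (-3 ⊕ -1))) gives -6.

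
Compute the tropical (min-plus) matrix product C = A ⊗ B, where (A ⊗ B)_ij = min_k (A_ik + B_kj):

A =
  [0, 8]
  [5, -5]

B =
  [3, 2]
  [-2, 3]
A ⊗ B =
  [3, 2]
  [-7, -2]

Apply the min-plus product entry-by-entry:
  C[0][0] = min over k of (A[0][0] + B[0][0] = 0 + 3 = 3, A[0][1] + B[1][0] = 8 + -2 = 6) = 3 (attained at k = 0)
  C[0][1] = min over k of (A[0][0] + B[0][1] = 0 + 2 = 2, A[0][1] + B[1][1] = 8 + 3 = 11) = 2 (attained at k = 0)
  C[1][0] = min over k of (A[1][0] + B[0][0] = 5 + 3 = 8, A[1][1] + B[1][0] = -5 + -2 = -7) = -7 (attained at k = 1)
  C[1][1] = min over k of (A[1][0] + B[0][1] = 5 + 2 = 7, A[1][1] + B[1][1] = -5 + 3 = -2) = -2 (attained at k = 1)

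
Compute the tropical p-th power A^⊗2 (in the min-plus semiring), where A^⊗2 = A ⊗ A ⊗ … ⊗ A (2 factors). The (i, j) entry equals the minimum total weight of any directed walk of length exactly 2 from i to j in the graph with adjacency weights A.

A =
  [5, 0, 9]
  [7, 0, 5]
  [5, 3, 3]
A^⊗2 =
  [7, 0, 5]
  [7, 0, 5]
  [8, 3, 6]

Each entry (A^⊗2)_ij equals the minimum over all length-2 walks i = v_0 → v_1 → … → v_2 = j of Σ_t A[v_t][v_{t+1}]. For example, for (i, j) = (0, 2) we minimise over 3 possible intermediate vertex sequences; the minimum is 5, attained along the walk 0 → 1 → 2.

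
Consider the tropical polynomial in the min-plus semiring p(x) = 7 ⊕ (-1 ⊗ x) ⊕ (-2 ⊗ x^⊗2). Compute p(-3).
p(-3) = -8

A tropical monomial a ⊗ x^⊗i evaluates to a + i · x. Evaluating each term at x = -3:
  Term 0 contributes 7 + 0 · -3 = 7
  Term 1 contributes -1 + 1 · -3 = -4
  Term 2 contributes -2 + 2 · -3 = -8
p(-3) = ⊕ of these = min[7, -4, -8] = -8.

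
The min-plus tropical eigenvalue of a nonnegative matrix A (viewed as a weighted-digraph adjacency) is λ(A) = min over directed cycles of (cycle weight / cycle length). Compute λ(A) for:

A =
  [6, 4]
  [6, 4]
λ(A) = 4

Enumerate directed cycles and compute their means (weight / length). Sample:
  cycle 0 → 0: weight = 6, length = 1, mean = 6/1 ≈ 6.000
  cycle 1 → 1: weight = 4, length = 1, mean = 4/1 ≈ 4.000
  cycle 0 → 1 → 0: weight = 10, length = 2, mean = 10/2 ≈ 5.000
  cycle 1 → 0 → 1: weight = 10, length = 2, mean = 10/2 ≈ 5.000
Minimum mean = 4.000, attained e.g. along the cycle 1 → 1 with weight 4 and length 1. So λ(A) = 4/1 = 4.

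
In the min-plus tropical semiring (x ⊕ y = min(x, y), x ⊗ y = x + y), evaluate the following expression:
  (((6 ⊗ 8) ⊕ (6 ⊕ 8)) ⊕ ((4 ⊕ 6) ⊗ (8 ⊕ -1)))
(((6 ⊗ 8) ⊕ (6 ⊕ 8)) ⊕ ((4 ⊕ 6) ⊗ (8 ⊕ -1))) = 3

Expand innermost to outermost. Recall ⊕ takes the minimum of its arguments and ⊗ takes their sum. Working out the expression (((6 ⊗ 8) ⊕ (6 ⊕ 8)) ⊕ ((4 ⊕ 6) ⊗ (8 ⊕ -1))) gives 3.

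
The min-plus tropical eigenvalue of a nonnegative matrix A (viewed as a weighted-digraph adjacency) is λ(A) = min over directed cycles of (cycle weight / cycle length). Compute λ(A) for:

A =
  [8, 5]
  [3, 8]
λ(A) = 4

Enumerate directed cycles and compute their means (weight / length). Sample:
  cycle 0 → 0: weight = 8, length = 1, mean = 8/1 ≈ 8.000
  cycle 1 → 1: weight = 8, length = 1, mean = 8/1 ≈ 8.000
  cycle 0 → 1 → 0: weight = 8, length = 2, mean = 8/2 ≈ 4.000
  cycle 1 → 0 → 1: weight = 8, length = 2, mean = 8/2 ≈ 4.000
Minimum mean = 4.000, attained e.g. along the cycle 0 → 1 → 0 with weight 8 and length 2. So λ(A) = 8/2 = 4.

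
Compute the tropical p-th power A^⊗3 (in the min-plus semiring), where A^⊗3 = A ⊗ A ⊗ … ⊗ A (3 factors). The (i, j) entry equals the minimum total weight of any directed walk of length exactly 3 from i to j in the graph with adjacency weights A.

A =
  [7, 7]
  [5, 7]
A^⊗3 =
  [19, 19]
  [17, 19]

Each entry (A^⊗3)_ij equals the minimum over all length-3 walks i = v_0 → v_1 → … → v_3 = j of Σ_t A[v_t][v_{t+1}]. For example, for (i, j) = (0, 1) we minimise over 4 possible intermediate vertex sequences; the minimum is 19, attained along the walk 0 → 1 → 0 → 1.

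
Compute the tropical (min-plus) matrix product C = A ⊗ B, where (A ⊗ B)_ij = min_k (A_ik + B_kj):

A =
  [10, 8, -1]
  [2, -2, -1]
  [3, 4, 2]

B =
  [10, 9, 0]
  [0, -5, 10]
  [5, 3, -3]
A ⊗ B =
  [4, 2, -4]
  [-2, -7, -4]
  [4, -1, -1]

Apply the min-plus product entry-by-entry:
  C[0][0] = min over k of (A[0][0] + B[0][0] = 10 + 10 = 20, A[0][1] + B[1][0] = 8 + 0 = 8, A[0][2] + B[2][0] = -1 + 5 = 4) = 4 (attained at k = 2)
  C[0][1] = min over k of (A[0][0] + B[0][1] = 10 + 9 = 19, A[0][1] + B[1][1] = 8 + -5 = 3, A[0][2] + B[2][1] = -1 + 3 = 2) = 2 (attained at k = 2)
  C[0][2] = min over k of (A[0][0] + B[0][2] = 10 + 0 = 10, A[0][1] + B[1][2] = 8 + 10 = 18, A[0][2] + B[2][2] = -1 + -3 = -4) = -4 (attained at k = 2)
  C[1][0] = min over k of (A[1][0] + B[0][0] = 2 + 10 = 12, A[1][1] + B[1][0] = -2 + 0 = -2, A[1][2] + B[2][0] = -1 + 5 = 4) = -2 (attained at k = 1)
  C[1][1] = min over k of (A[1][0] + B[0][1] = 2 + 9 = 11, A[1][1] + B[1][1] = -2 + -5 = -7, A[1][2] + B[2][1] = -1 + 3 = 2) = -7 (attained at k = 1)
  C[1][2] = min over k of (A[1][0] + B[0][2] = 2 + 0 = 2, A[1][1] + B[1][2] = -2 + 10 = 8, A[1][2] + B[2][2] = -1 + -3 = -4) = -4 (attained at k = 2)
  C[2][0] = min over k of (A[2][0] + B[0][0] = 3 + 10 = 13, A[2][1] + B[1][0] = 4 + 0 = 4, A[2][2] + B[2][0] = 2 + 5 = 7) = 4 (attained at k = 1)
  C[2][1] = min over k of (A[2][0] + B[0][1] = 3 + 9 = 12, A[2][1] + B[1][1] = 4 + -5 = -1, A[2][2] + B[2][1] = 2 + 3 = 5) = -1 (attained at k = 1)
  C[2][2] = min over k of (A[2][0] + B[0][2] = 3 + 0 = 3, A[2][1] + B[1][2] = 4 + 10 = 14, A[2][2] + B[2][2] = 2 + -3 = -1) = -1 (attained at k = 2)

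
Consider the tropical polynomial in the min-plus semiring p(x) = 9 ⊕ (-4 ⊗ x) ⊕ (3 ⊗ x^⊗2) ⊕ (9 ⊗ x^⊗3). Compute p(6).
p(6) = 2

A tropical monomial a ⊗ x^⊗i evaluates to a + i · x. Evaluating each term at x = 6:
  Term 0 contributes 9 + 0 · 6 = 9
  Term 1 contributes -4 + 1 · 6 = 2
  Term 2 contributes 3 + 2 · 6 = 15
  Term 3 contributes 9 + 3 · 6 = 27
p(6) = ⊕ of these = min[9, 2, 15, 27] = 2.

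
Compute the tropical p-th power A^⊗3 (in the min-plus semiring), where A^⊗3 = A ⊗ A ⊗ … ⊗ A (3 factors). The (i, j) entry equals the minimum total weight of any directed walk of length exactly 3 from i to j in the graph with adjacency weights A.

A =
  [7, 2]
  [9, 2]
A^⊗3 =
  [13, 6]
  [13, 6]

Each entry (A^⊗3)_ij equals the minimum over all length-3 walks i = v_0 → v_1 → … → v_3 = j of Σ_t A[v_t][v_{t+1}]. For example, for (i, j) = (0, 1) we minimise over 4 possible intermediate vertex sequences; the minimum is 6, attained along the walk 0 → 1 → 1 → 1.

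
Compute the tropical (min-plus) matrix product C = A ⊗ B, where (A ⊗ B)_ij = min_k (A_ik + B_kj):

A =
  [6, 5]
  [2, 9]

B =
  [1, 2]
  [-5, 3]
A ⊗ B =
  [0, 8]
  [3, 4]

Apply the min-plus product entry-by-entry:
  C[0][0] = min over k of (A[0][0] + B[0][0] = 6 + 1 = 7, A[0][1] + B[1][0] = 5 + -5 = 0) = 0 (attained at k = 1)
  C[0][1] = min over k of (A[0][0] + B[0][1] = 6 + 2 = 8, A[0][1] + B[1][1] = 5 + 3 = 8) = 8 (attained at k = 0)
  C[1][0] = min over k of (A[1][0] + B[0][0] = 2 + 1 = 3, A[1][1] + B[1][0] = 9 + -5 = 4) = 3 (attained at k = 0)
  C[1][1] = min over k of (A[1][0] + B[0][1] = 2 + 2 = 4, A[1][1] + B[1][1] = 9 + 3 = 12) = 4 (attained at k = 0)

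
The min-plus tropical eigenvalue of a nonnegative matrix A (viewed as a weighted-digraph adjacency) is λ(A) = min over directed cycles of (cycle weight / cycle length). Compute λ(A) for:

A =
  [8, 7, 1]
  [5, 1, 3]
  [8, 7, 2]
λ(A) = 1

Enumerate directed cycles and compute their means (weight / length). Sample:
  cycle 0 → 0: weight = 8, length = 1, mean = 8/1 ≈ 8.000
  cycle 1 → 1: weight = 1, length = 1, mean = 1/1 ≈ 1.000
  cycle 2 → 2: weight = 2, length = 1, mean = 2/1 ≈ 2.000
  cycle 0 → 1 → 0: weight = 12, length = 2, mean = 12/2 ≈ 6.000
  cycle 0 → 2 → 0: weight = 9, length = 2, mean = 9/2 ≈ 4.500
  cycle 1 → 0 → 1: weight = 12, length = 2, mean = 12/2 ≈ 6.000
Minimum mean = 1.000, attained e.g. along the cycle 1 → 1 with weight 1 and length 1. So λ(A) = 1/1 = 1.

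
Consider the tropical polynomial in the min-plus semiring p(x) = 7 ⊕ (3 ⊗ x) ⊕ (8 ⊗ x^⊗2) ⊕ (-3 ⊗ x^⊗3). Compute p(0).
p(0) = -3

A tropical monomial a ⊗ x^⊗i evaluates to a + i · x. Evaluating each term at x = 0:
  Term 0 contributes 7 + 0 · 0 = 7
  Term 1 contributes 3 + 1 · 0 = 3
  Term 2 contributes 8 + 2 · 0 = 8
  Term 3 contributes -3 + 3 · 0 = -3
p(0) = ⊕ of these = min[7, 3, 8, -3] = -3.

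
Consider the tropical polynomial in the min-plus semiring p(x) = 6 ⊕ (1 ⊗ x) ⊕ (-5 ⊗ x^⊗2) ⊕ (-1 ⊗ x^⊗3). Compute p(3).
p(3) = 1

A tropical monomial a ⊗ x^⊗i evaluates to a + i · x. Evaluating each term at x = 3:
  Term 0 contributes 6 + 0 · 3 = 6
  Term 1 contributes 1 + 1 · 3 = 4
  Term 2 contributes -5 + 2 · 3 = 1
  Term 3 contributes -1 + 3 · 3 = 8
p(3) = ⊕ of these = min[6, 4, 1, 8] = 1.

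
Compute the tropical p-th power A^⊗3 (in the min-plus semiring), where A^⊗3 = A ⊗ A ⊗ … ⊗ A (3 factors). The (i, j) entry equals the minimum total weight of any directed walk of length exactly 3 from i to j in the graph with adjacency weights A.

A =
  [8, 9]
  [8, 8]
A^⊗3 =
  [24, 25]
  [24, 24]

Each entry (A^⊗3)_ij equals the minimum over all length-3 walks i = v_0 → v_1 → … → v_3 = j of Σ_t A[v_t][v_{t+1}]. For example, for (i, j) = (0, 1) we minimise over 4 possible intermediate vertex sequences; the minimum is 25, attained along the walk 0 → 0 → 0 → 1.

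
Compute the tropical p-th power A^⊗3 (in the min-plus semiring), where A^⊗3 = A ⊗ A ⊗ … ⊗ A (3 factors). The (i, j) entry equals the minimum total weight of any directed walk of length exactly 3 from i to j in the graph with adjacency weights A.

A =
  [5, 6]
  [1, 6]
A^⊗3 =
  [12, 13]
  [8, 12]

Each entry (A^⊗3)_ij equals the minimum over all length-3 walks i = v_0 → v_1 → … → v_3 = j of Σ_t A[v_t][v_{t+1}]. For example, for (i, j) = (0, 1) we minimise over 4 possible intermediate vertex sequences; the minimum is 13, attained along the walk 0 → 1 → 0 → 1.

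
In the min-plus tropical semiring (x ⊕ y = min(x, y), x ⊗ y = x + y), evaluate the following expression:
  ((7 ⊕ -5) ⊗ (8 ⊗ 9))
((7 ⊕ -5) ⊗ (8 ⊗ 9)) = 12

Expand innermost to outermost. Recall ⊕ takes the minimum of its arguments and ⊗ takes their sum. Working out the expression ((7 ⊕ -5) ⊗ (8 ⊗ 9)) gives 12.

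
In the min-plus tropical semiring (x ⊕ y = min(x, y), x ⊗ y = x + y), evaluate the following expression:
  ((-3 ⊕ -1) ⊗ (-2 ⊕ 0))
((-3 ⊕ -1) ⊗ (-2 ⊕ 0)) = -5

Expand innermost to outermost. Recall ⊕ takes the minimum of its arguments and ⊗ takes their sum. Working out the expression ((-3 ⊕ -1) ⊗ (-2 ⊕ 0)) gives -5.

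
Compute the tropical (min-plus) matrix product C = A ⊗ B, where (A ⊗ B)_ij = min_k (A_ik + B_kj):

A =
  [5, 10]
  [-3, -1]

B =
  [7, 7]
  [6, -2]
A ⊗ B =
  [12, 8]
  [4, -3]

Apply the min-plus product entry-by-entry:
  C[0][0] = min over k of (A[0][0] + B[0][0] = 5 + 7 = 12, A[0][1] + B[1][0] = 10 + 6 = 16) = 12 (attained at k = 0)
  C[0][1] = min over k of (A[0][0] + B[0][1] = 5 + 7 = 12, A[0][1] + B[1][1] = 10 + -2 = 8) = 8 (attained at k = 1)
  C[1][0] = min over k of (A[1][0] + B[0][0] = -3 + 7 = 4, A[1][1] + B[1][0] = -1 + 6 = 5) = 4 (attained at k = 0)
  C[1][1] = min over k of (A[1][0] + B[0][1] = -3 + 7 = 4, A[1][1] + B[1][1] = -1 + -2 = -3) = -3 (attained at k = 1)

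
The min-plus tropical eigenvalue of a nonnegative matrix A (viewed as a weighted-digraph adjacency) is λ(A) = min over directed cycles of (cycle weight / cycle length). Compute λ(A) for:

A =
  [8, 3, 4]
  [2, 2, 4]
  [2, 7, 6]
λ(A) = 2

Enumerate directed cycles and compute their means (weight / length). Sample:
  cycle 0 → 0: weight = 8, length = 1, mean = 8/1 ≈ 8.000
  cycle 1 → 1: weight = 2, length = 1, mean = 2/1 ≈ 2.000
  cycle 2 → 2: weight = 6, length = 1, mean = 6/1 ≈ 6.000
  cycle 0 → 1 → 0: weight = 5, length = 2, mean = 5/2 ≈ 2.500
  cycle 0 → 2 → 0: weight = 6, length = 2, mean = 6/2 ≈ 3.000
  cycle 1 → 0 → 1: weight = 5, length = 2, mean = 5/2 ≈ 2.500
Minimum mean = 2.000, attained e.g. along the cycle 1 → 1 with weight 2 and length 1. So λ(A) = 2/1 = 2.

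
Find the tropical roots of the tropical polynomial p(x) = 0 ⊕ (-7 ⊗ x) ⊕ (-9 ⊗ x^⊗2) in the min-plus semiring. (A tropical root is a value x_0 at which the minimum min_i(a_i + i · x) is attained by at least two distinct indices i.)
Roots: {2, 7}

Each tropical root is a break point of the lower envelope of the lines y = a_i + i · x (there are 3 lines, with slopes 0, 1, ..., 2). Only the lines that attain the minimum somewhere contribute to roots; other lines are dominated. Here the surviving (envelope) indices are i = 2, i = 1, i = 0.
Intersections between consecutive envelope lines give the roots: for adjacent envelope indices i < j the intersection is x = (a_i − a_j) / (j − i). Reading off the sorted break points: {2, 7}.
Verification: at each break x_0, at least two indices attain the minimum of min_i(a_i + i · x_0).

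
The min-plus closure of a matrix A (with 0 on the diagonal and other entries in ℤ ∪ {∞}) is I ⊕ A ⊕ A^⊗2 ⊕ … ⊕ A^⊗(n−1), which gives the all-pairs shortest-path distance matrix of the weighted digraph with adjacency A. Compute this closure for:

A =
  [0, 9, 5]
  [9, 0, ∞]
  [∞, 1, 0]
Closure =
  [0, 6, 5]
  [9, 0, 14]
  [10, 1, 0]

This is the Floyd-Warshall all-pairs shortest-path computation. For each intermediate vertex k = 0, 1, …, 2, update dist[i][j] ← min(dist[i][j], dist[i][k] + dist[k][j]). The final matrix gives, for each (i, j), the minimum total weight of any directed path from i to j (possibly empty when i = j).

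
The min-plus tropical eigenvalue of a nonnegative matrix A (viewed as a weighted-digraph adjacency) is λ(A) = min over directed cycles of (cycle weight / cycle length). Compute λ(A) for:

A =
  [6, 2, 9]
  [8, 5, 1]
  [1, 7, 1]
λ(A) = 1

Enumerate directed cycles and compute their means (weight / length). Sample:
  cycle 0 → 0: weight = 6, length = 1, mean = 6/1 ≈ 6.000
  cycle 1 → 1: weight = 5, length = 1, mean = 5/1 ≈ 5.000
  cycle 2 → 2: weight = 1, length = 1, mean = 1/1 ≈ 1.000
  cycle 0 → 1 → 0: weight = 10, length = 2, mean = 10/2 ≈ 5.000
  cycle 0 → 2 → 0: weight = 10, length = 2, mean = 10/2 ≈ 5.000
  cycle 1 → 0 → 1: weight = 10, length = 2, mean = 10/2 ≈ 5.000
Minimum mean = 1.000, attained e.g. along the cycle 2 → 2 with weight 1 and length 1. So λ(A) = 1/1 = 1.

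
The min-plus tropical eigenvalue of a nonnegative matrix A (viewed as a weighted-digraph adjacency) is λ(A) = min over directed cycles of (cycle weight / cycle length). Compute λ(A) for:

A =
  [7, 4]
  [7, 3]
λ(A) = 3

Enumerate directed cycles and compute their means (weight / length). Sample:
  cycle 0 → 0: weight = 7, length = 1, mean = 7/1 ≈ 7.000
  cycle 1 → 1: weight = 3, length = 1, mean = 3/1 ≈ 3.000
  cycle 0 → 1 → 0: weight = 11, length = 2, mean = 11/2 ≈ 5.500
  cycle 1 → 0 → 1: weight = 11, length = 2, mean = 11/2 ≈ 5.500
Minimum mean = 3.000, attained e.g. along the cycle 1 → 1 with weight 3 and length 1. So λ(A) = 3/1 = 3.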